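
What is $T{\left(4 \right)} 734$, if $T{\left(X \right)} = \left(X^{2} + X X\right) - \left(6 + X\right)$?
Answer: $16148$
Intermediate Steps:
$T{\left(X \right)} = -6 - X + 2 X^{2}$ ($T{\left(X \right)} = \left(X^{2} + X^{2}\right) - \left(6 + X\right) = 2 X^{2} - \left(6 + X\right) = -6 - X + 2 X^{2}$)
$T{\left(4 \right)} 734 = \left(-6 - 4 + 2 \cdot 4^{2}\right) 734 = \left(-6 - 4 + 2 \cdot 16\right) 734 = \left(-6 - 4 + 32\right) 734 = 22 \cdot 734 = 16148$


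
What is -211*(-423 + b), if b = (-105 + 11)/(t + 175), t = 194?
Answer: 32954191/369 ≈ 89307.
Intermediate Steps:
b = -94/369 (b = (-105 + 11)/(194 + 175) = -94/369 ≈ -0.25474)
-211*(-423 + b) = -211*(-423 - 94/369) = -211*(-156181/369) = 32954191/369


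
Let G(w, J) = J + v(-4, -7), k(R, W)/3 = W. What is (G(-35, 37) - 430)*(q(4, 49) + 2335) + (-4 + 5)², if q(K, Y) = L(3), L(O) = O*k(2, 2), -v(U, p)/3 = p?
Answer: -875315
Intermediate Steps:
v(U, p) = -3*p
k(R, W) = 3*W
G(w, J) = 21 + J (G(w, J) = J - 3*(-7) = J + 21 = 21 + J)
L(O) = 6*O (L(O) = O*(3*2) = O*6 = 6*O)
q(K, Y) = 18 (q(K, Y) = 6*3 = 18)
(G(-35, 37) - 430)*(q(4, 49) + 2335) + (-4 + 5)² = ((21 + 37) - 430)*(18 + 2335) + (-4 + 5)² = (58 - 430)*2353 + 1² = -372*2353 + 1 = -875316 + 1 = -875315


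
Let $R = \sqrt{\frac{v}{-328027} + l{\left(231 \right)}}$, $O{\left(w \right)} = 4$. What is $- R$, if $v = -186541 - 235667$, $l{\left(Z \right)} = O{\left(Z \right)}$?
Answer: $- \frac{2 \sqrt{142225618633}}{328027} \approx -2.2994$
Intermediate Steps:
$l{\left(Z \right)} = 4$
$v = -422208$ ($v = -186541 - 235667 = -422208$)
$R = \frac{2 \sqrt{142225618633}}{328027}$ ($R = \sqrt{- \frac{422208}{-328027} + 4} = \sqrt{\left(-422208\right) \left(- \frac{1}{328027}\right) + 4} = \sqrt{\frac{422208}{328027} + 4} = \sqrt{\frac{1734316}{328027}} = \frac{2 \sqrt{142225618633}}{328027} \approx 2.2994$)
$- R = - \frac{2 \sqrt{142225618633}}{328027}$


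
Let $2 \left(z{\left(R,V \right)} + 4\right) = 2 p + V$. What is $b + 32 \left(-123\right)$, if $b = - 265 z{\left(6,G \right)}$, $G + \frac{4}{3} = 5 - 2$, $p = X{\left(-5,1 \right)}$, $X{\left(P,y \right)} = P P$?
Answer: $- \frac{58331}{6} \approx -9721.8$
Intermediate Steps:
$X{\left(P,y \right)} = P^{2}$
$p = 25$ ($p = \left(-5\right)^{2} = 25$)
$G = \frac{5}{3}$ ($G = - \frac{4}{3} + \left(5 - 2\right) = - \frac{4}{3} + 3 = \frac{5}{3} \approx 1.6667$)
$z{\left(R,V \right)} = 21 + \frac{V}{2}$ ($z{\left(R,V \right)} = -4 + \frac{2 \cdot 25 + V}{2} = -4 + \frac{50 + V}{2} = -4 + \left(25 + \frac{V}{2}\right) = 21 + \frac{V}{2}$)
$b = - \frac{34715}{6}$ ($b = - 265 \left(21 + \frac{1}{2} \cdot \frac{5}{3}\right) = - 265 \left(21 + \frac{5}{6}\right) = \left(-265\right) \frac{131}{6} = - \frac{34715}{6} \approx -5785.8$)
$b + 32 \left(-123\right) = - \frac{34715}{6} + 32 \left(-123\right) = - \frac{34715}{6} - 3936 = - \frac{58331}{6}$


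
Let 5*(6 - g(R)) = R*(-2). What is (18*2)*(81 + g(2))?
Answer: 15804/5 ≈ 3160.8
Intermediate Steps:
g(R) = 6 + 2*R/5 (g(R) = 6 - R*(-2)/5 = 6 - (-2)*R/5 = 6 + 2*R/5)
(18*2)*(81 + g(2)) = (18*2)*(81 + (6 + (⅖)*2)) = 36*(81 + (6 + ⅘)) = 36*(81 + 34/5) = 36*(439/5) = 15804/5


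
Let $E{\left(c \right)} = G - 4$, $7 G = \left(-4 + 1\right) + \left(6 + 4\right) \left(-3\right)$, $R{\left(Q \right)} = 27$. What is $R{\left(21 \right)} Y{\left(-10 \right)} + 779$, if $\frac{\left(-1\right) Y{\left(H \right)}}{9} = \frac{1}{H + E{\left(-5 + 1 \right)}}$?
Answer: $\frac{103750}{131} \approx 791.98$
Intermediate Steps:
$G = - \frac{33}{7}$ ($G = \frac{\left(-4 + 1\right) + \left(6 + 4\right) \left(-3\right)}{7} = \frac{-3 + 10 \left(-3\right)}{7} = \frac{-3 - 30}{7} = \frac{1}{7} \left(-33\right) = - \frac{33}{7} \approx -4.7143$)
$E{\left(c \right)} = - \frac{61}{7}$ ($E{\left(c \right)} = - \frac{33}{7} - 4 = - \frac{61}{7}$)
$Y{\left(H \right)} = - \frac{9}{- \frac{61}{7} + H}$ ($Y{\left(H \right)} = - \frac{9}{H - \frac{61}{7}} = - \frac{9}{- \frac{61}{7} + H}$)
$R{\left(21 \right)} Y{\left(-10 \right)} + 779 = 27 \left(- \frac{63}{-61 + 7 \left(-10\right)}\right) + 779 = 27 \left(- \frac{63}{-61 - 70}\right) + 779 = 27 \left(- \frac{63}{-131}\right) + 779 = 27 \left(\left(-63\right) \left(- \frac{1}{131}\right)\right) + 779 = 27 \cdot \frac{63}{131} + 779 = \frac{1701}{131} + 779 = \frac{103750}{131}$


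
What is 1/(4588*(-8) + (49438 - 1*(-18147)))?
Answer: 1/30881 ≈ 3.2382e-5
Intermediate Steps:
1/(4588*(-8) + (49438 - 1*(-18147))) = 1/(-36704 + (49438 + 18147)) = 1/(-36704 + 67585) = 1/30881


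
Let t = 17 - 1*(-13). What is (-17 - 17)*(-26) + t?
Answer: 914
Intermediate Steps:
t = 30 (t = 17 + 13 = 30)
(-17 - 17)*(-26) + t = (-17 - 17)*(-26) + 30 = -34*(-26) + 30 = 884 + 30 = 914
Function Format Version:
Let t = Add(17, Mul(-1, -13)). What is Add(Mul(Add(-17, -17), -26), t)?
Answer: 914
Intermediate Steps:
t = 30 (t = Add(17, 13) = 30)
Add(Mul(Add(-17, -17), -26), t) = Add(Mul(Add(-17, -17), -26), 30) = Add(Mul(-34, -26), 30) = Add(884, 30) = 914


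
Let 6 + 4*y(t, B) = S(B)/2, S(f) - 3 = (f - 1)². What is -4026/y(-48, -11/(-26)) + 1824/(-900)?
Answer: 181339448/48825 ≈ 3714.1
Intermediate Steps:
S(f) = 3 + (-1 + f)² (S(f) = 3 + (f - 1)² = 3 + (-1 + f)²)
y(t, B) = -9/8 + (-1 + B)²/8 (y(t, B) = -3/2 + ((3 + (-1 + B)²)/2)/4 = -3/2 + ((3 + (-1 + B)²)*(½))/4 = -3/2 + (3/2 + (-1 + B)²/2)/4 = -3/2 + (3/8 + (-1 + B)²/8) = -9/8 + (-1 + B)²/8)
-4026/y(-48, -11/(-26)) + 1824/(-900) = -4026/(-9/8 + (-1 - 11/(-26))²/8) + 1824/(-900) = -4026/(-9/8 + (-1 - 11*(-1/26))²/8) + 1824*(-1/900) = -4026/(-9/8 + (-1 + 11/26)²/8) - 152/75 = -4026/(-9/8 + (-15/26)²/8) - 152/75 = -4026/(-9/8 + (⅛)*(225/676)) - 152/75 = -4026/(-9/8 + 225/5408) - 152/75 = -4026/(-5859/5408) - 152/75 = -4026*(-5408/5859) - 152/75 = 7257536/1953 - 152/75 = 181339448/48825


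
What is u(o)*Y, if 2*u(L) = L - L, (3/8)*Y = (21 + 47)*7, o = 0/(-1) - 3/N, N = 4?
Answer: 0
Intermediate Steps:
o = -3/4 (o = 0/(-1) - 3/4 = 0*(-1) - 3*1/4 = 0 - 3/4 = -3/4 ≈ -0.75000)
Y = 3808/3 (Y = 8*((21 + 47)*7)/3 = 8*(68*7)/3 = (8/3)*476 = 3808/3 ≈ 1269.3)
u(L) = 0 (u(L) = (L - L)/2 = (1/2)*0 = 0)
u(o)*Y = 0*(3808/3) = 0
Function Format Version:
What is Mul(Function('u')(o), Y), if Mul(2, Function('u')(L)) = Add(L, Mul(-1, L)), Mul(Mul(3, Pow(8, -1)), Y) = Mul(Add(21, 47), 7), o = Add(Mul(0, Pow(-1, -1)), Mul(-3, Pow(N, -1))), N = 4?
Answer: 0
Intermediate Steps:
o = Rational(-3, 4) (o = Add(Mul(0, Pow(-1, -1)), Mul(-3, Pow(4, -1))) = Add(Mul(0, -1), Mul(-3, Rational(1, 4))) = Add(0, Rational(-3, 4)) = Rational(-3, 4) ≈ -0.75000)
Y = Rational(3808, 3) (Y = Mul(Rational(8, 3), Mul(Add(21, 47), 7)) = Mul(Rational(8, 3), Mul(68, 7)) = Mul(Rational(8, 3), 476) = Rational(3808, 3) ≈ 1269.3)
Function('u')(L) = 0 (Function('u')(L) = Mul(Rational(1, 2), Add(L, Mul(-1, L))) = Mul(Rational(1, 2), 0) = 0)
Mul(Function('u')(o), Y) = Mul(0, Rational(3808, 3)) = 0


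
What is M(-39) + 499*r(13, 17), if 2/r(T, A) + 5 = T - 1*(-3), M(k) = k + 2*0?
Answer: 569/11 ≈ 51.727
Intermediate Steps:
M(k) = k (M(k) = k + 0 = k)
r(T, A) = 2/(-2 + T) (r(T, A) = 2/(-5 + (T - 1*(-3))) = 2/(-5 + (T + 3)) = 2/(-5 + (3 + T)) = 2/(-2 + T))
M(-39) + 499*r(13, 17) = -39 + 499*(2/(-2 + 13)) = -39 + 499*(2/11) = -39 + 998/11 = 569/11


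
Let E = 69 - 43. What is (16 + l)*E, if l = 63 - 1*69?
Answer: 260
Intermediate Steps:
E = 26
l = -6 (l = 63 - 69 = -6)
(16 + l)*E = (16 - 6)*26 = 10*26 = 260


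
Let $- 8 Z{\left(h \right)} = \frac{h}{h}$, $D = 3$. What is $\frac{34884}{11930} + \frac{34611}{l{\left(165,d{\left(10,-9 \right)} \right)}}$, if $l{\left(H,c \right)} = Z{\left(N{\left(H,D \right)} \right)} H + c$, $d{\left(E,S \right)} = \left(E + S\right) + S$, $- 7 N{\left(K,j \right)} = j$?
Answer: $- \frac{1647642702}{1365985} \approx -1206.2$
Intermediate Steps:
$N{\left(K,j \right)} = - \frac{j}{7}$
$d{\left(E,S \right)} = E + 2 S$
$Z{\left(h \right)} = - \frac{1}{8}$ ($Z{\left(h \right)} = - \frac{h \frac{1}{h}}{8} = \left(- \frac{1}{8}\right) 1 = - \frac{1}{8}$)
$l{\left(H,c \right)} = c - \frac{H}{8}$ ($l{\left(H,c \right)} = - \frac{H}{8} + c = c - \frac{H}{8}$)
$\frac{34884}{11930} + \frac{34611}{l{\left(165,d{\left(10,-9 \right)} \right)}} = \frac{34884}{11930} + \frac{34611}{\left(10 + 2 \left(-9\right)\right) - \frac{165}{8}} = 34884 \cdot \frac{1}{11930} + \frac{34611}{\left(10 - 18\right) - \frac{165}{8}} = \frac{17442}{5965} + \frac{34611}{-8 - \frac{165}{8}} = \frac{17442}{5965} + \frac{34611}{- \frac{229}{8}} = \frac{17442}{5965} + 34611 \left(- \frac{8}{229}\right) = \frac{17442}{5965} - \frac{276888}{229} = - \frac{1647642702}{1365985}$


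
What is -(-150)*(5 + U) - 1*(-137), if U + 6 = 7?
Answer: 1037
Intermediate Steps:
U = 1 (U = -6 + 7 = 1)
-(-150)*(5 + U) - 1*(-137) = -(-150)*(5 + 1) - 1*(-137) = -(-150)*6 + 137 = -75*(-12) + 137 = 900 + 137 = 1037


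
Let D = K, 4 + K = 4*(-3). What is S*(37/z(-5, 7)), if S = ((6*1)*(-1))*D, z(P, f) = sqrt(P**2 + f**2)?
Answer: 48*sqrt(74) ≈ 412.91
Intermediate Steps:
K = -16 (K = -4 + 4*(-3) = -4 - 12 = -16)
D = -16
S = 96 (S = ((6*1)*(-1))*(-16) = (6*(-1))*(-16) = -6*(-16) = 96)
S*(37/z(-5, 7)) = 96*(37/(sqrt((-5)**2 + 7**2))) = 96*(37/(sqrt(25 + 49))) = 96*(37/(sqrt(74))) = 96*(37*(sqrt(74)/74)) = 96*(sqrt(74)/2) = 48*sqrt(74)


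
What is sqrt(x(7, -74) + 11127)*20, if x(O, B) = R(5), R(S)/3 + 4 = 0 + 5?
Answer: 20*sqrt(11130) ≈ 2110.0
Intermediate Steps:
R(S) = 3 (R(S) = -12 + 3*(0 + 5) = -12 + 3*5 = -12 + 15 = 3)
x(O, B) = 3
sqrt(x(7, -74) + 11127)*20 = sqrt(3 + 11127)*20 = sqrt(11130)*20 = 20*sqrt(11130)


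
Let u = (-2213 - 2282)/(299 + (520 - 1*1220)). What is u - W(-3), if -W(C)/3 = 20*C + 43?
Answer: -15956/401 ≈ -39.791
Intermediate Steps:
W(C) = -129 - 60*C (W(C) = -3*(20*C + 43) = -3*(43 + 20*C) = -129 - 60*C)
u = 4495/401 (u = -4495/(299 + (520 - 1220)) = -4495/(299 - 700) = -4495/(-401) = -4495*(-1/401) = 4495/401 ≈ 11.209)
u - W(-3) = 4495/401 - (-129 - 60*(-3)) = 4495/401 - (-129 + 180) = 4495/401 - 1*51 = 4495/401 - 51 = -15956/401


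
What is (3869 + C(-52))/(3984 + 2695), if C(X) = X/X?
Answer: 3870/6679 ≈ 0.57943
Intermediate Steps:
C(X) = 1
(3869 + C(-52))/(3984 + 2695) = (3869 + 1)/(3984 + 2695) = 3870/6679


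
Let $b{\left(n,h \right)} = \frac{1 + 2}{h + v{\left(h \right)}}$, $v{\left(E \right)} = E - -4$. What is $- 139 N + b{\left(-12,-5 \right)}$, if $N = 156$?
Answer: $- \frac{43369}{2} \approx -21685.0$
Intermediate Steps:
$v{\left(E \right)} = 4 + E$ ($v{\left(E \right)} = E + 4 = 4 + E$)
$b{\left(n,h \right)} = \frac{3}{4 + 2 h}$ ($b{\left(n,h \right)} = \frac{1 + 2}{h + \left(4 + h\right)} = \frac{3}{4 + 2 h}$)
$- 139 N + b{\left(-12,-5 \right)} = \left(-139\right) 156 + \frac{3}{2 \left(2 - 5\right)} = -21684 + \frac{3}{2 \left(-3\right)} = -21684 + \frac{3}{2} \left(- \frac{1}{3}\right) = -21684 - \frac{1}{2} = - \frac{43369}{2}$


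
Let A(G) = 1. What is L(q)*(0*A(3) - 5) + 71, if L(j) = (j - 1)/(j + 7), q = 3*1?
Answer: 70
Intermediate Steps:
q = 3
L(j) = (-1 + j)/(7 + j)
L(q)*(0*A(3) - 5) + 71 = ((-1 + 3)/(7 + 3))*(0*1 - 5) + 71 = (2/10)*(0 - 5) + 71 = ((⅒)*2)*(-5) + 71 = (⅕)*(-5) + 71 = -1 + 71 = 70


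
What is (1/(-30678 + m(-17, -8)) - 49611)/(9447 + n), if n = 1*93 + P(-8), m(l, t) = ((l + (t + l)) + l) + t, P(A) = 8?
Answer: -381322549/73388315 ≈ -5.1960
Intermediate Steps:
m(l, t) = 2*t + 3*l (m(l, t) = ((l + (l + t)) + l) + t = ((t + 2*l) + l) + t = (t + 3*l) + t = 2*t + 3*l)
n = 101 (n = 1*93 + 8 = 93 + 8 = 101)
(1/(-30678 + m(-17, -8)) - 49611)/(9447 + n) = (1/(-30678 + (2*(-8) + 3*(-17))) - 49611)/(9447 + 101) = (1/(-30678 + (-16 - 51)) - 49611)/9548 = (1/(-30678 - 67) - 49611)*(1/9548) = (1/(-30745) - 49611)*(1/9548) = (-1/30745 - 49611)*(1/9548) = -1525290196/30745*1/9548 = -381322549/73388315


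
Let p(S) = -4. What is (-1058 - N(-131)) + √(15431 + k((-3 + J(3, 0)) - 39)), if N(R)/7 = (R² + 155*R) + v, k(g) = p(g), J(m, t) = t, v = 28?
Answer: 20754 + √15427 ≈ 20878.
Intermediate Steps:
k(g) = -4
N(R) = 196 + 7*R² + 1085*R (N(R) = 7*((R² + 155*R) + 28) = 7*(28 + R² + 155*R) = 196 + 7*R² + 1085*R)
(-1058 - N(-131)) + √(15431 + k((-3 + J(3, 0)) - 39)) = (-1058 - (196 + 7*(-131)² + 1085*(-131))) + √(15431 - 4) = (-1058 - (196 + 7*17161 - 142135)) + √15427 = (-1058 - (196 + 120127 - 142135)) + √15427 = (-1058 - 1*(-21812)) + √15427 = (-1058 + 21812) + √15427 = 20754 + √15427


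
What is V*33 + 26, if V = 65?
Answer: 2171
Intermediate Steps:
V*33 + 26 = 65*33 + 26 = 2145 + 26 = 2171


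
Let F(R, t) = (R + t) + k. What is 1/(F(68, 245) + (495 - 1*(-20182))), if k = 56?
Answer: 1/21046 ≈ 4.7515e-5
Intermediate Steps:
F(R, t) = 56 + R + t (F(R, t) = (R + t) + 56 = 56 + R + t)
1/(F(68, 245) + (495 - 1*(-20182))) = 1/((56 + 68 + 245) + (495 - 1*(-20182))) = 1/(369 + (495 + 20182)) = 1/(369 + 20677) = 1/21046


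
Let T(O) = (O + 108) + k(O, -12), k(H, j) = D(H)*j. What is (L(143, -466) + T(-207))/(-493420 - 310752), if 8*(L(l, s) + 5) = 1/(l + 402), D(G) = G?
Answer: -10376801/3506189920 ≈ -0.0029596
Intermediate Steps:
k(H, j) = H*j
L(l, s) = -5 + 1/(8*(402 + l)) (L(l, s) = -5 + 1/(8*(l + 402)) = -5 + 1/(8*(402 + l)))
T(O) = 108 - 11*O (T(O) = (O + 108) + O*(-12) = (108 + O) - 12*O = 108 - 11*O)
(L(143, -466) + T(-207))/(-493420 - 310752) = ((-16079 - 40*143)/(8*(402 + 143)) + (108 - 11*(-207)))/(-493420 - 310752) = ((⅛)*(-16079 - 5720)/545 + (108 + 2277))/(-804172) = ((⅛)*(1/545)*(-21799) + 2385)*(-1/804172) = (-21799/4360 + 2385)*(-1/804172) = (10376801/4360)*(-1/804172) = -10376801/3506189920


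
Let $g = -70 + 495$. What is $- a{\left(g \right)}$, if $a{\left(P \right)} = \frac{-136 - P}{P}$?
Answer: $\frac{33}{25} \approx 1.32$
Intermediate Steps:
$g = 425$
$a{\left(P \right)} = \frac{-136 - P}{P}$
$- a{\left(g \right)} = - \frac{-136 - 425}{425} = - \frac{-561}{425} = \left(-1\right) \left(- \frac{33}{25}\right) = \frac{33}{25}$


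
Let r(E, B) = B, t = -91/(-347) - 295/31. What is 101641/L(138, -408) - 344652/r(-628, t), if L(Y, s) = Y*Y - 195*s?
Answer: 45697089206045/1226929572 ≈ 37245.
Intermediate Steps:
t = -99544/10757 (t = -91*(-1/347) - 295*1/31 = 91/347 - 295/31 = -99544/10757 ≈ -9.2539)
L(Y, s) = Y**2 - 195*s
101641/L(138, -408) - 344652/r(-628, t) = 101641/(138**2 - 195*(-408)) - 344652/(-99544/10757) = 101641/(19044 + 79560) - 344652*(-10757/99544) = 101641/98604 + 926855391/24886 = 45697089206045/1226929572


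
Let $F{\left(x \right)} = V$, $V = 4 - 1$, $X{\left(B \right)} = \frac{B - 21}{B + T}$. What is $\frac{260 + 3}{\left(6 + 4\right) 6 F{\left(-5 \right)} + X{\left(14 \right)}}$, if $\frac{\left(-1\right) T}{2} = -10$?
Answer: $\frac{8942}{6113} \approx 1.4628$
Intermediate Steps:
$T = 20$ ($T = \left(-2\right) \left(-10\right) = 20$)
$X{\left(B \right)} = \frac{-21 + B}{20 + B}$ ($X{\left(B \right)} = \frac{B - 21}{B + 20} = \frac{-21 + B}{20 + B}$)
$V = 3$
$F{\left(x \right)} = 3$
$\frac{260 + 3}{\left(6 + 4\right) 6 F{\left(-5 \right)} + X{\left(14 \right)}} = \frac{260 + 3}{\left(6 + 4\right) 6 \cdot 3 + \frac{-21 + 14}{20 + 14}} = \frac{263}{10 \cdot 6 \cdot 3 + \frac{1}{34} \left(-7\right)} = \frac{263}{60 \cdot 3 + \frac{1}{34} \left(-7\right)} = \frac{263}{180 - \frac{7}{34}} = \frac{263}{\frac{6113}{34}} = 263 \cdot \frac{34}{6113} = \frac{8942}{6113}$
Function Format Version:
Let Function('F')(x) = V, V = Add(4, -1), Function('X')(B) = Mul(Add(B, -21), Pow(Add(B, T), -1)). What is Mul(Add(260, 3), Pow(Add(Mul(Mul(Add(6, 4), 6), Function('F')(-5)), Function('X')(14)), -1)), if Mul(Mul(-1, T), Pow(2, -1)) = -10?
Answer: Rational(8942, 6113) ≈ 1.4628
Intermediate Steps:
T = 20 (T = Mul(-2, -10) = 20)
Function('X')(B) = Mul(Pow(Add(20, B), -1), Add(-21, B)) (Function('X')(B) = Mul(Add(B, -21), Pow(Add(B, 20), -1)) = Mul(Add(-21, B), Pow(Add(20, B), -1)) = Mul(Pow(Add(20, B), -1), Add(-21, B)))
V = 3
Function('F')(x) = 3
Mul(Add(260, 3), Pow(Add(Mul(Mul(Add(6, 4), 6), Function('F')(-5)), Function('X')(14)), -1)) = Mul(Add(260, 3), Pow(Add(Mul(Mul(Add(6, 4), 6), 3), Mul(Pow(Add(20, 14), -1), Add(-21, 14))), -1)) = Mul(263, Pow(Add(Mul(Mul(10, 6), 3), Mul(Pow(34, -1), -7)), -1)) = Mul(263, Pow(Add(Mul(60, 3), Mul(Rational(1, 34), -7)), -1)) = Mul(263, Pow(Add(180, Rational(-7, 34)), -1)) = Mul(263, Pow(Rational(6113, 34), -1)) = Mul(263, Rational(34, 6113)) = Rational(8942, 6113)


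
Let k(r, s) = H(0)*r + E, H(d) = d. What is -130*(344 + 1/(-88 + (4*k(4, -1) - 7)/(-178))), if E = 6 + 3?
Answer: -701767820/15693 ≈ -44719.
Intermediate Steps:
E = 9
k(r, s) = 9 (k(r, s) = 0*r + 9 = 0 + 9 = 9)
-130*(344 + 1/(-88 + (4*k(4, -1) - 7)/(-178))) = -130*(344 + 1/(-88 + (4*9 - 7)/(-178))) = -130*(344 + 1/(-88 + (36 - 7)*(-1/178))) = -130*(344 + 1/(-88 + 29*(-1/178))) = -130*(344 + 1/(-88 - 29/178)) = -130*(344 + 1/(-15693/178)) = -130*(344 - 178/15693) = -130*5398214/15693 = -701767820/15693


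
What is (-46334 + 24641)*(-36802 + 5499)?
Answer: 679055979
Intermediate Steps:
(-46334 + 24641)*(-36802 + 5499) = -21693*(-31303) = 679055979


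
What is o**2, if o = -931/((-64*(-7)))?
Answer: 17689/4096 ≈ 4.3186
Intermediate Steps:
o = -133/64 (o = -931/448 = -931*1/448 = -133/64 ≈ -2.0781)
o**2 = (-133/64)**2 = 17689/4096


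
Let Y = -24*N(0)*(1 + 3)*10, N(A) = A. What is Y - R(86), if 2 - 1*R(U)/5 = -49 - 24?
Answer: -375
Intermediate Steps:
R(U) = 375 (R(U) = 10 - 5*(-49 - 24) = 10 - 5*(-73) = 10 + 365 = 375)
Y = 0 (Y = -0*(1 + 3)*10 = -0*4*10 = -24*0*10 = 0*10 = 0)
Y - R(86) = 0 - 1*375 = 0 - 375 = -375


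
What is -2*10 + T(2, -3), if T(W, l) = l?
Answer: -23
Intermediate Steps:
-2*10 + T(2, -3) = -2*10 - 3 = -20 - 3 = -23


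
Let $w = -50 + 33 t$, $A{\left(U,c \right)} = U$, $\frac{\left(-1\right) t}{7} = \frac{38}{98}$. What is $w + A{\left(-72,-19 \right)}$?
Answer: $- \frac{1481}{7} \approx -211.57$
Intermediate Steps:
$t = - \frac{19}{7}$ ($t = - 7 \cdot \frac{38}{98} = - 7 \cdot 38 \cdot \frac{1}{98} = \left(-7\right) \frac{19}{49} = - \frac{19}{7} \approx -2.7143$)
$w = - \frac{977}{7}$ ($w = -50 + 33 \left(- \frac{19}{7}\right) = -50 - \frac{627}{7} = - \frac{977}{7} \approx -139.57$)
$w + A{\left(-72,-19 \right)} = - \frac{977}{7} - 72 = - \frac{1481}{7}$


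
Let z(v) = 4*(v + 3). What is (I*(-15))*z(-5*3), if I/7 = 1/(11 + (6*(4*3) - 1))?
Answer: 2520/41 ≈ 61.463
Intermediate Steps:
z(v) = 12 + 4*v (z(v) = 4*(3 + v) = 12 + 4*v)
I = 7/82 (I = 7/(11 + (6*(4*3) - 1)) = 7/(11 + (6*12 - 1)) = 7/(11 + (72 - 1)) = 7/(11 + 71) = 7/82 ≈ 0.085366)
(I*(-15))*z(-5*3) = ((7/82)*(-15))*(12 + 4*(-5*3)) = -105*(12 + 4*(-15))/82 = -105*(12 - 60)/82 = -105/82*(-48) = 2520/41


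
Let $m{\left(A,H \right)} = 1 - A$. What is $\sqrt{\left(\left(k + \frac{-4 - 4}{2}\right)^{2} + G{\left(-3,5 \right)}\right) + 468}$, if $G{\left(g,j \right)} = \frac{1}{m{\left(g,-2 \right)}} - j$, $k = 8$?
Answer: $\frac{3 \sqrt{213}}{2} \approx 21.892$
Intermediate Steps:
$G{\left(g,j \right)} = \frac{1}{1 - g} - j$
$\sqrt{\left(\left(k + \frac{-4 - 4}{2}\right)^{2} + G{\left(-3,5 \right)}\right) + 468} = \sqrt{\left(\left(8 + \frac{-4 - 4}{2}\right)^{2} + \frac{-1 + 5 - \left(-3\right) 5}{-1 - 3}\right) + 468} = \sqrt{\left(\left(8 + \left(-4 - 4\right) \frac{1}{2}\right)^{2} + \frac{-1 + 5 + 15}{-4}\right) + 468} = \sqrt{\left(\left(8 - 4\right)^{2} - \frac{19}{4}\right) + 468} = \sqrt{\left(4^{2} - \frac{19}{4}\right) + 468} = \sqrt{\left(16 - \frac{19}{4}\right) + 468} = \sqrt{\frac{45}{4} + 468} = \sqrt{\frac{1917}{4}} = \frac{3 \sqrt{213}}{2}$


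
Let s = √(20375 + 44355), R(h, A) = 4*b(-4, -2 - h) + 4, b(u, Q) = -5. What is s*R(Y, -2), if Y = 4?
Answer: -16*√64730 ≈ -4070.7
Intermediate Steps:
R(h, A) = -16 (R(h, A) = 4*(-5) + 4 = -20 + 4 = -16)
s = √64730 ≈ 254.42
s*R(Y, -2) = √64730*(-16) = -16*√64730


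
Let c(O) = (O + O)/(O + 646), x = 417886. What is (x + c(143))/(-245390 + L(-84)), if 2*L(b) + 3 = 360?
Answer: -659424680/386943747 ≈ -1.7042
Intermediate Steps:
L(b) = 357/2 (L(b) = -3/2 + (½)*360 = -3/2 + 180 = 357/2)
c(O) = 2*O/(646 + O) (c(O) = (2*O)/(646 + O) = 2*O/(646 + O))
(x + c(143))/(-245390 + L(-84)) = (417886 + 2*143/(646 + 143))/(-245390 + 357/2) = (417886 + 2*143/789)/(-490423/2) = (417886 + 2*143*(1/789))*(-2/490423) = (417886 + 286/789)*(-2/490423) = (329712340/789)*(-2/490423) = -659424680/386943747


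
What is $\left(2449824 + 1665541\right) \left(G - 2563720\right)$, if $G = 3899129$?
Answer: $5495695459285$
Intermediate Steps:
$\left(2449824 + 1665541\right) \left(G - 2563720\right) = \left(2449824 + 1665541\right) \left(3899129 - 2563720\right) = 4115365 \cdot 1335409 = 5495695459285$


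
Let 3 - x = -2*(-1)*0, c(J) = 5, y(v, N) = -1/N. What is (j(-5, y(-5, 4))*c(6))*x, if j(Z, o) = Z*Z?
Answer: 375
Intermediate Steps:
j(Z, o) = Z²
x = 3 (x = 3 - (-2*(-1))*0 = 3 - 2*0 = 3 - 1*0 = 3 + 0 = 3)
(j(-5, y(-5, 4))*c(6))*x = ((-5)²*5)*3 = (25*5)*3 = 125*3 = 375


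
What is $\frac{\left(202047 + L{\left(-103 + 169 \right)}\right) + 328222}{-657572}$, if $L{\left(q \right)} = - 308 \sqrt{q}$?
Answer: $- \frac{530269}{657572} + \frac{77 \sqrt{66}}{164393} \approx -0.8026$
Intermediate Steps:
$\frac{\left(202047 + L{\left(-103 + 169 \right)}\right) + 328222}{-657572} = \frac{\left(202047 - 308 \sqrt{-103 + 169}\right) + 328222}{-657572} = \left(\left(202047 - 308 \sqrt{66}\right) + 328222\right) \left(- \frac{1}{657572}\right) = \left(530269 - 308 \sqrt{66}\right) \left(- \frac{1}{657572}\right) = - \frac{530269}{657572} + \frac{77 \sqrt{66}}{164393}$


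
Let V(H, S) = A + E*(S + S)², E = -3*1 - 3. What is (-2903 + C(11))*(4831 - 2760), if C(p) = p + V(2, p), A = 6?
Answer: -11991090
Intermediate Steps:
E = -6 (E = -3 - 3 = -6)
V(H, S) = 6 - 24*S² (V(H, S) = 6 - 6*(S + S)² = 6 - 6*4*S² = 6 - 24*S²)
C(p) = 6 + p - 24*p² (C(p) = p + (6 - 24*p²) = 6 + p - 24*p²)
(-2903 + C(11))*(4831 - 2760) = (-2903 + (6 + 11 - 24*11²))*(4831 - 2760) = (-2903 + (6 + 11 - 24*121))*2071 = (-2903 + (6 + 11 - 2904))*2071 = (-2903 - 2887)*2071 = -5790*2071 = -11991090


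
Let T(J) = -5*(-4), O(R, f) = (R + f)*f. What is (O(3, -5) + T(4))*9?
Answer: 270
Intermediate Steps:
O(R, f) = f*(R + f)
T(J) = 20
(O(3, -5) + T(4))*9 = (-5*(3 - 5) + 20)*9 = (-5*(-2) + 20)*9 = (10 + 20)*9 = 30*9 = 270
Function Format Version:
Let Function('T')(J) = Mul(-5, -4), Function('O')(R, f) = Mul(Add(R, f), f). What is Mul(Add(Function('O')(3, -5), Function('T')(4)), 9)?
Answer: 270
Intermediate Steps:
Function('O')(R, f) = Mul(f, Add(R, f))
Function('T')(J) = 20
Mul(Add(Function('O')(3, -5), Function('T')(4)), 9) = Mul(Add(Mul(-5, Add(3, -5)), 20), 9) = Mul(Add(Mul(-5, -2), 20), 9) = Mul(Add(10, 20), 9) = Mul(30, 9) = 270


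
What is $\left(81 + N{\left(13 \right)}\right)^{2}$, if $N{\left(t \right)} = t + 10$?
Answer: $10816$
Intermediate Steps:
$N{\left(t \right)} = 10 + t$
$\left(81 + N{\left(13 \right)}\right)^{2} = \left(81 + \left(10 + 13\right)\right)^{2} = \left(81 + 23\right)^{2} = 104^{2} = 10816$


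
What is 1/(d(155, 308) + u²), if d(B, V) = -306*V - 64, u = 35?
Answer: -1/93087 ≈ -1.0743e-5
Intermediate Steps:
d(B, V) = -64 - 306*V
1/(d(155, 308) + u²) = 1/((-64 - 306*308) + 35²) = 1/((-64 - 94248) + 1225) = 1/(-94312 + 1225) = 1/(-93087) = -1/93087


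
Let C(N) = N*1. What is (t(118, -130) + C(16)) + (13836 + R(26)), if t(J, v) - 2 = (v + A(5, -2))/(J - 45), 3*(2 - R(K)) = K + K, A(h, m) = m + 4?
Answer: 3030284/219 ≈ 13837.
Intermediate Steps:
A(h, m) = 4 + m
R(K) = 2 - 2*K/3 (R(K) = 2 - (K + K)/3 = 2 - 2*K/3)
t(J, v) = 2 + (2 + v)/(-45 + J) (t(J, v) = 2 + (v + (4 - 2))/(J - 45) = 2 + (v + 2)/(-45 + J) = 2 + (2 + v)/(-45 + J))
C(N) = N
(t(118, -130) + C(16)) + (13836 + R(26)) = ((-88 - 130 + 2*118)/(-45 + 118) + 16) + (13836 + (2 - ⅔*26)) = ((-88 - 130 + 236)/73 + 16) + (13836 + (2 - 52/3)) = ((1/73)*18 + 16) + (13836 - 46/3) = (18/73 + 16) + 41462/3 = 1186/73 + 41462/3 = 3030284/219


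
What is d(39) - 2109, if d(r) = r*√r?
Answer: -2109 + 39*√39 ≈ -1865.4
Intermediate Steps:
d(r) = r^(3/2)
d(39) - 2109 = 39^(3/2) - 2109 = 39*√39 - 2109 = -2109 + 39*√39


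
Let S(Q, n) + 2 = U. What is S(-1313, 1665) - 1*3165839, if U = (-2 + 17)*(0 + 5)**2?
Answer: -3165466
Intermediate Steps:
U = 375 (U = 15*5**2 = 15*25 = 375)
S(Q, n) = 373 (S(Q, n) = -2 + 375 = 373)
S(-1313, 1665) - 1*3165839 = 373 - 1*3165839 = 373 - 3165839 = -3165466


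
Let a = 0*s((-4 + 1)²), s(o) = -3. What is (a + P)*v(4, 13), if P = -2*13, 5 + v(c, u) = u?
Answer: -208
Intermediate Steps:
v(c, u) = -5 + u
a = 0 (a = 0*(-3) = 0)
P = -26
(a + P)*v(4, 13) = (0 - 26)*(-5 + 13) = -26*8 = -208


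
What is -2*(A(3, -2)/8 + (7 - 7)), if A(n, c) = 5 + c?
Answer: -¾ ≈ -0.75000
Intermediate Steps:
-2*(A(3, -2)/8 + (7 - 7)) = -2*((5 - 2)/8 + (7 - 7)) = -2*(3*(⅛) + 0) = -2*(3/8 + 0) = -2*3/8 = -¾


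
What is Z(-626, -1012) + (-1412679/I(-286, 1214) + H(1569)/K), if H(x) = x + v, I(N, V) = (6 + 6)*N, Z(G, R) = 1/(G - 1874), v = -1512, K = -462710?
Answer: 13617913942869/33083765000 ≈ 411.62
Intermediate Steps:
Z(G, R) = 1/(-1874 + G)
I(N, V) = 12*N
H(x) = -1512 + x (H(x) = x - 1512 = -1512 + x)
Z(-626, -1012) + (-1412679/I(-286, 1214) + H(1569)/K) = 1/(-1874 - 626) + (-1412679/(12*(-286)) + (-1512 + 1569)/(-462710)) = 1/(-2500) + (-1412679/(-3432) + 57*(-1/462710)) = -1/2500 + (-1412679*(-1/3432) - 57/462710) = -1/2500 + (470893/1144 - 57/462710) = -1/2500 + 108943417411/264670120 = 13617913942869/33083765000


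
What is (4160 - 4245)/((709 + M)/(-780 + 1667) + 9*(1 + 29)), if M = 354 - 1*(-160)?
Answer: -75395/240713 ≈ -0.31322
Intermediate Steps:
M = 514 (M = 354 + 160 = 514)
(4160 - 4245)/((709 + M)/(-780 + 1667) + 9*(1 + 29)) = (4160 - 4245)/((709 + 514)/(-780 + 1667) + 9*(1 + 29)) = -85/(1223/887 + 9*30) = -85/(1223*(1/887) + 270) = -85/(1223/887 + 270) = -85/240713/887 = -85*887/240713 = -75395/240713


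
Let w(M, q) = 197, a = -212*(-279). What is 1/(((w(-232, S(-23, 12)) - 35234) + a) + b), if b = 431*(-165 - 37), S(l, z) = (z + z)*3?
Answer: -1/62951 ≈ -1.5885e-5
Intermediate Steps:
S(l, z) = 6*z (S(l, z) = (2*z)*3 = 6*z)
b = -87062 (b = 431*(-202) = -87062)
a = 59148
1/(((w(-232, S(-23, 12)) - 35234) + a) + b) = 1/(((197 - 35234) + 59148) - 87062) = 1/((-35037 + 59148) - 87062) = 1/(24111 - 87062) = 1/(-62951) = -1/62951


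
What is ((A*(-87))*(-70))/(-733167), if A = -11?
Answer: 22330/244389 ≈ 0.091371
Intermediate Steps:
((A*(-87))*(-70))/(-733167) = (-11*(-87)*(-70))/(-733167) = (957*(-70))*(-1/733167) = -66990*(-1/733167) = 22330/244389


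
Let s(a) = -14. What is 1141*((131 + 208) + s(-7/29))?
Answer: 370825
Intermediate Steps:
1141*((131 + 208) + s(-7/29)) = 1141*((131 + 208) - 14) = 1141*(339 - 14) = 1141*325 = 370825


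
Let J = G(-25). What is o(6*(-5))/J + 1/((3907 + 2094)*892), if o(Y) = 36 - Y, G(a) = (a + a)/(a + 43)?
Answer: -3179617823/133822300 ≈ -23.760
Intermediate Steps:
G(a) = 2*a/(43 + a) (G(a) = (2*a)/(43 + a) = 2*a/(43 + a))
J = -25/9 (J = 2*(-25)/(43 - 25) = 2*(-25)/18 = 2*(-25)*(1/18) = -25/9 ≈ -2.7778)
o(6*(-5))/J + 1/((3907 + 2094)*892) = (36 - 6*(-5))/(-25/9) + 1/((3907 + 2094)*892) = (36 - 1*(-30))*(-9/25) + (1/892)/6001 = (36 + 30)*(-9/25) + (1/6001)*(1/892) = 66*(-9/25) + 1/5352892 = -594/25 + 1/5352892 = -3179617823/133822300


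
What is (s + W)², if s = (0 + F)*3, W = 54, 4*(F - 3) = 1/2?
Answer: 257049/64 ≈ 4016.4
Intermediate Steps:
F = 25/8 (F = 3 + (1/2)/4 = 3 + (1*(½))/4 = 3 + (¼)*(½) = 3 + ⅛ = 25/8 ≈ 3.1250)
s = 75/8 (s = (0 + 25/8)*3 = (25/8)*3 = 75/8 ≈ 9.3750)
(s + W)² = (75/8 + 54)² = (507/8)² = 257049/64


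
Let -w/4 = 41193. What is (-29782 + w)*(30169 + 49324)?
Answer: -15465681122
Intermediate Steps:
w = -164772 (w = -4*41193 = -164772)
(-29782 + w)*(30169 + 49324) = (-29782 - 164772)*(30169 + 49324) = -194554*79493 = -15465681122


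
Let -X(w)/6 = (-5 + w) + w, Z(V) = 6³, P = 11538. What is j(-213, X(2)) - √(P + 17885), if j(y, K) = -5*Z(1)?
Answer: -1080 - √29423 ≈ -1251.5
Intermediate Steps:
Z(V) = 216
X(w) = 30 - 12*w (X(w) = -6*((-5 + w) + w) = -6*(-5 + 2*w) = 30 - 12*w)
j(y, K) = -1080
j(-213, X(2)) - √(P + 17885) = -1080 - √(11538 + 17885) = -1080 - √29423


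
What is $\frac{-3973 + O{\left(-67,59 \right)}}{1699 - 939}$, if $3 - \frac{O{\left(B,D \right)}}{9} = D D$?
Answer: $- \frac{7055}{152} \approx -46.414$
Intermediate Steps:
$O{\left(B,D \right)} = 27 - 9 D^{2}$ ($O{\left(B,D \right)} = 27 - 9 D D = 27 - 9 D^{2}$)
$\frac{-3973 + O{\left(-67,59 \right)}}{1699 - 939} = \frac{-3973 + \left(27 - 9 \cdot 59^{2}\right)}{1699 - 939} = \frac{-3973 + \left(27 - 31329\right)}{760} = \left(-3973 + \left(27 - 31329\right)\right) \frac{1}{760} = \left(-3973 - 31302\right) \frac{1}{760} = \left(-35275\right) \frac{1}{760} = - \frac{7055}{152}$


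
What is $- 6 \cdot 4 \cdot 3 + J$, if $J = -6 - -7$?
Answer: $-71$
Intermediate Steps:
$J = 1$ ($J = -6 + 7 = 1$)
$- 6 \cdot 4 \cdot 3 + J = - 6 \cdot 4 \cdot 3 + 1 = \left(-6\right) 12 + 1 = -72 + 1 = -71$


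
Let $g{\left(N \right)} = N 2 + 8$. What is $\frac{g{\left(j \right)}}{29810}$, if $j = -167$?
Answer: $- \frac{163}{14905} \approx -0.010936$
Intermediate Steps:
$g{\left(N \right)} = 8 + 2 N$ ($g{\left(N \right)} = 2 N + 8 = 8 + 2 N$)
$\frac{g{\left(j \right)}}{29810} = \frac{8 + 2 \left(-167\right)}{29810} = \left(8 - 334\right) \frac{1}{29810} = \left(-326\right) \frac{1}{29810} = - \frac{163}{14905}$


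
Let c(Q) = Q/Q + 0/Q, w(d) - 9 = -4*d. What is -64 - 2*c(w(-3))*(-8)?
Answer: -48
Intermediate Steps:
w(d) = 9 - 4*d
c(Q) = 1 (c(Q) = 1 + 0 = 1)
-64 - 2*c(w(-3))*(-8) = -64 - 2*1*(-8) = -64 - 2*(-8) = -64 + 16 = -48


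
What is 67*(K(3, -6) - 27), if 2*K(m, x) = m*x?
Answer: -2412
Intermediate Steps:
K(m, x) = m*x/2 (K(m, x) = (m*x)/2 = m*x/2)
67*(K(3, -6) - 27) = 67*((½)*3*(-6) - 27) = 67*(-9 - 27) = 67*(-36) = -2412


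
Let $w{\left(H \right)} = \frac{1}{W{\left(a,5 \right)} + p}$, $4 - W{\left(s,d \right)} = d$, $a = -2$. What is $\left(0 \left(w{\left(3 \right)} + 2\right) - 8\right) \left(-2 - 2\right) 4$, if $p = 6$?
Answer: $128$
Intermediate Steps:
$W{\left(s,d \right)} = 4 - d$
$w{\left(H \right)} = \frac{1}{5}$ ($w{\left(H \right)} = \frac{1}{\left(4 - 5\right) + 6} = \frac{1}{-1 + 6} = \frac{1}{5}$)
$\left(0 \left(w{\left(3 \right)} + 2\right) - 8\right) \left(-2 - 2\right) 4 = \left(0 \left(\frac{1}{5} + 2\right) - 8\right) \left(-2 - 2\right) 4 = \left(0 \cdot \frac{11}{5} - 8\right) \left(\left(-4\right) 4\right) = \left(0 - 8\right) \left(-16\right) = \left(-8\right) \left(-16\right) = 128$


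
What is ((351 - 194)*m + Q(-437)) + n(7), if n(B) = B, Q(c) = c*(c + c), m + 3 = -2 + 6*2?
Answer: 383044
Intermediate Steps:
m = 7 (m = -3 + (-2 + 6*2) = -3 + (-2 + 12) = -3 + 10 = 7)
Q(c) = 2*c**2 (Q(c) = c*(2*c) = 2*c**2)
((351 - 194)*m + Q(-437)) + n(7) = ((351 - 194)*7 + 2*(-437)**2) + 7 = (157*7 + 2*190969) + 7 = (1099 + 381938) + 7 = 383037 + 7 = 383044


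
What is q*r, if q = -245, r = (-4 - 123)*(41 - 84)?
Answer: -1337945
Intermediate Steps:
r = 5461 (r = -127*(-43) = 5461)
q*r = -245*5461 = -1337945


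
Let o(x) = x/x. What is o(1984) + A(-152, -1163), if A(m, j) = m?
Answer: -151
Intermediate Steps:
o(x) = 1
o(1984) + A(-152, -1163) = 1 - 152 = -151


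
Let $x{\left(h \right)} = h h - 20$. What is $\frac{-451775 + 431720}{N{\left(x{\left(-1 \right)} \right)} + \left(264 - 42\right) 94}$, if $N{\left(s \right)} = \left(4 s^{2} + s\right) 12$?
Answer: $- \frac{955}{1808} \approx -0.52821$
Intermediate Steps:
$x{\left(h \right)} = -20 + h^{2}$ ($x{\left(h \right)} = h^{2} - 20 = -20 + h^{2}$)
$N{\left(s \right)} = 12 s + 48 s^{2}$ ($N{\left(s \right)} = \left(s + 4 s^{2}\right) 12 = 12 s + 48 s^{2}$)
$\frac{-451775 + 431720}{N{\left(x{\left(-1 \right)} \right)} + \left(264 - 42\right) 94} = \frac{-451775 + 431720}{12 \left(-20 + \left(-1\right)^{2}\right) \left(1 + 4 \left(-20 + \left(-1\right)^{2}\right)\right) + \left(264 - 42\right) 94} = - \frac{20055}{12 \left(-20 + 1\right) \left(1 + 4 \left(-20 + 1\right)\right) + 222 \cdot 94} = - \frac{20055}{12 \left(-19\right) \left(1 + 4 \left(-19\right)\right) + 20868} = - \frac{20055}{12 \left(-19\right) \left(1 - 76\right) + 20868} = - \frac{20055}{12 \left(-19\right) \left(-75\right) + 20868} = - \frac{20055}{17100 + 20868} = - \frac{20055}{37968} = \left(-20055\right) \frac{1}{37968} = - \frac{955}{1808}$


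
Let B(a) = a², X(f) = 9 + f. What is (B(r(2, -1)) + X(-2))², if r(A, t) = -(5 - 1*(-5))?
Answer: 11449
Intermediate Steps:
r(A, t) = -10 (r(A, t) = -(5 + 5) = -1*10 = -10)
(B(r(2, -1)) + X(-2))² = ((-10)² + (9 - 2))² = (100 + 7)² = 107² = 11449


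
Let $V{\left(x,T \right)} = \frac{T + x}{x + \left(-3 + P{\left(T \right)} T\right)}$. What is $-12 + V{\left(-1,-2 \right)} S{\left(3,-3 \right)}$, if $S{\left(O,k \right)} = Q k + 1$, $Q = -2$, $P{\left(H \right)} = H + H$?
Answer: $- \frac{69}{4} \approx -17.25$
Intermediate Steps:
$P{\left(H \right)} = 2 H$
$S{\left(O,k \right)} = 1 - 2 k$ ($S{\left(O,k \right)} = - 2 k + 1 = 1 - 2 k$)
$V{\left(x,T \right)} = \frac{T + x}{-3 + x + 2 T^{2}}$ ($V{\left(x,T \right)} = \frac{T + x}{x + \left(-3 + 2 T T\right)} = \frac{T + x}{x + \left(-3 + 2 T^{2}\right)} = \frac{T + x}{-3 + x + 2 T^{2}}$)
$-12 + V{\left(-1,-2 \right)} S{\left(3,-3 \right)} = -12 + \frac{-2 - 1}{-3 - 1 + 2 \left(-2\right)^{2}} \left(1 - -6\right) = -12 + \frac{1}{-3 - 1 + 2 \cdot 4} \left(-3\right) \left(1 + 6\right) = -12 + \frac{1}{-3 - 1 + 8} \left(-3\right) 7 = -12 + \frac{1}{4} \left(-3\right) 7 = -12 - \frac{21}{4} = - \frac{69}{4}$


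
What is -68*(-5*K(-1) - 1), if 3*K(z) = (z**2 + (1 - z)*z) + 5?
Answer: 1564/3 ≈ 521.33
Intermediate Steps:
K(z) = 5/3 + z**2/3 + z*(1 - z)/3 (K(z) = ((z**2 + (1 - z)*z) + 5)/3 = ((z**2 + z*(1 - z)) + 5)/3 = (5 + z**2 + z*(1 - z))/3 = 5/3 + z**2/3 + z*(1 - z)/3)
-68*(-5*K(-1) - 1) = -68*(-5*(5/3 + (1/3)*(-1)) - 1) = -68*(-5*(5/3 - 1/3) - 1) = -68*(-5*4/3 - 1) = -68*(-20/3 - 1) = -68*(-23/3) = 1564/3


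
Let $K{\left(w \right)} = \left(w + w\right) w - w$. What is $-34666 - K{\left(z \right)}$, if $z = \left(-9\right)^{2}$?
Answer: $-47707$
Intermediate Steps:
$z = 81$
$K{\left(w \right)} = - w + 2 w^{2}$ ($K{\left(w \right)} = 2 w w - w = 2 w^{2} - w = - w + 2 w^{2}$)
$-34666 - K{\left(z \right)} = -34666 - 81 \left(-1 + 2 \cdot 81\right) = -34666 - 81 \left(-1 + 162\right) = -34666 - 81 \cdot 161 = -34666 - 13041 = -47707$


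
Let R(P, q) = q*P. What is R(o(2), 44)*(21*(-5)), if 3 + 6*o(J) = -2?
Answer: 3850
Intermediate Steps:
o(J) = -⅚ (o(J) = -½ + (⅙)*(-2) = -½ - ⅓ = -⅚)
R(P, q) = P*q
R(o(2), 44)*(21*(-5)) = (-⅚*44)*(21*(-5)) = -110/3*(-105) = 3850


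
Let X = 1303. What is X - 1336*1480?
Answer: -1975977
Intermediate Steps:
X - 1336*1480 = 1303 - 1336*1480 = 1303 - 1977280 = -1975977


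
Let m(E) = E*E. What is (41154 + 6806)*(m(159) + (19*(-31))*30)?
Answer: 365023560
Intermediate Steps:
m(E) = E²
(41154 + 6806)*(m(159) + (19*(-31))*30) = (41154 + 6806)*(159² + (19*(-31))*30) = 47960*(25281 - 589*30) = 47960*(25281 - 17670) = 47960*7611 = 365023560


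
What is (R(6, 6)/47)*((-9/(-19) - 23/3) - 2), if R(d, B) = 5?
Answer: -2620/2679 ≈ -0.97798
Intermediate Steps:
(R(6, 6)/47)*((-9/(-19) - 23/3) - 2) = (5/47)*((-9/(-19) - 23/3) - 2) = (5*(1/47))*((-9*(-1/19) - 23*⅓) - 2) = 5*((9/19 - 23/3) - 2)/47 = 5*(-410/57 - 2)/47 = (5/47)*(-524/57) = -2620/2679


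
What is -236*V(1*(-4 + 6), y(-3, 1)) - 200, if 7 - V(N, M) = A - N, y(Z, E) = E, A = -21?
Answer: -7280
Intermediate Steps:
V(N, M) = 28 + N (V(N, M) = 7 - (-21 - N) = 7 + (21 + N) = 28 + N)
-236*V(1*(-4 + 6), y(-3, 1)) - 200 = -236*(28 + 1*(-4 + 6)) - 200 = -236*(28 + 1*2) - 200 = -236*(28 + 2) - 200 = -236*30 - 200 = -7080 - 200 = -7280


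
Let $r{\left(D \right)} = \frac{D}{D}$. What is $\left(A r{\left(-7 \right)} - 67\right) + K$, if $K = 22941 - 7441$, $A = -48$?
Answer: $15385$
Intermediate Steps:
$r{\left(D \right)} = 1$
$K = 15500$
$\left(A r{\left(-7 \right)} - 67\right) + K = \left(\left(-48\right) 1 - 67\right) + 15500 = \left(-48 - 67\right) + 15500 = -115 + 15500 = 15385$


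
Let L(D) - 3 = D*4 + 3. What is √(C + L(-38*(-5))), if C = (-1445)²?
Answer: √2088791 ≈ 1445.3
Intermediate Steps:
C = 2088025
L(D) = 6 + 4*D (L(D) = 3 + (D*4 + 3) = 3 + (4*D + 3) = 3 + (3 + 4*D) = 6 + 4*D)
√(C + L(-38*(-5))) = √(2088025 + (6 + 4*(-38*(-5)))) = √(2088025 + (6 + 4*190)) = √(2088025 + (6 + 760)) = √(2088025 + 766) = √2088791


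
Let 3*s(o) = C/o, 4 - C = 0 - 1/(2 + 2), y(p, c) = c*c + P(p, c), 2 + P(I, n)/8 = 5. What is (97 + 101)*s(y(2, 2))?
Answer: 561/56 ≈ 10.018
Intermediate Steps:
P(I, n) = 24 (P(I, n) = -16 + 8*5 = -16 + 40 = 24)
y(p, c) = 24 + c**2 (y(p, c) = c*c + 24 = c**2 + 24 = 24 + c**2)
C = 17/4 (C = 4 - (0 - 1/(2 + 2)) = 4 - (0 - 1/4) = 4 - 1*(-1/4) = 4 + 1/4 = 17/4 ≈ 4.2500)
s(o) = 17/(12*o) (s(o) = (17/(4*o))/3 = 17/(12*o))
(97 + 101)*s(y(2, 2)) = (97 + 101)*(17/(12*(24 + 2**2))) = 198*(17/(12*(24 + 4))) = 198*((17/12)/28) = 198*((17/12)*(1/28)) = 198*(17/336) = 561/56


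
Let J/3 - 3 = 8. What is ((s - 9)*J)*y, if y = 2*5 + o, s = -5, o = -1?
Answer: -4158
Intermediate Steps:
J = 33 (J = 9 + 3*8 = 9 + 24 = 33)
y = 9 (y = 2*5 - 1 = 10 - 1 = 9)
((s - 9)*J)*y = ((-5 - 9)*33)*9 = -14*33*9 = -462*9 = -4158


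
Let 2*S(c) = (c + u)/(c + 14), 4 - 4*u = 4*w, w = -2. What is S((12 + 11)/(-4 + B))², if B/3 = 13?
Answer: 4096/263169 ≈ 0.015564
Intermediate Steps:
B = 39 (B = 3*13 = 39)
u = 3 (u = 1 - (-2) = 1 - ¼*(-8) = 1 + 2 = 3)
S(c) = (3 + c)/(2*(14 + c)) (S(c) = ((c + 3)/(c + 14))/2 = ((3 + c)/(14 + c))/2 = (3 + c)/(2*(14 + c)))
S((12 + 11)/(-4 + B))² = ((3 + (12 + 11)/(-4 + 39))/(2*(14 + (12 + 11)/(-4 + 39))))² = ((3 + 23/35)/(2*(14 + 23/35)))² = ((½)*(128/35)/(513/35))² = ((½)*(35/513)*(128/35))² = (64/513)² = 4096/263169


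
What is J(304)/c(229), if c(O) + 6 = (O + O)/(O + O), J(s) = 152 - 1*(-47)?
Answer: -199/5 ≈ -39.800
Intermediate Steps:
J(s) = 199 (J(s) = 152 + 47 = 199)
c(O) = -5 (c(O) = -6 + (O + O)/(O + O) = -6 + (2*O)/((2*O)) = -6 + (2*O)*(1/(2*O)) = -6 + 1 = -5)
J(304)/c(229) = 199/(-5) = 199*(-⅕) = -199/5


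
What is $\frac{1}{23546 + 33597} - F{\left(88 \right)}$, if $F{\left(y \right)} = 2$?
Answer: $- \frac{114285}{57143} \approx -2.0$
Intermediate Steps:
$\frac{1}{23546 + 33597} - F{\left(88 \right)} = \frac{1}{23546 + 33597} - 2 = \frac{1}{57143} - 2 = - \frac{114285}{57143}$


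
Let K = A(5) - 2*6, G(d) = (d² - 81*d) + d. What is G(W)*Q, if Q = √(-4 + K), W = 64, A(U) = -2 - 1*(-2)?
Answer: -4096*I ≈ -4096.0*I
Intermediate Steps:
A(U) = 0 (A(U) = -2 + 2 = 0)
G(d) = d² - 80*d
K = -12 (K = 0 - 2*6 = 0 - 12 = -12)
Q = 4*I (Q = √(-4 - 12) = √(-16) = 4*I ≈ 4.0*I)
G(W)*Q = (64*(-80 + 64))*(4*I) = (64*(-16))*(4*I) = -4096*I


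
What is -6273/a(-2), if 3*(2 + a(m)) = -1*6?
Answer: 6273/4 ≈ 1568.3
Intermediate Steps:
a(m) = -4 (a(m) = -2 + (-1*6)/3 = -2 + (⅓)*(-6) = -2 - 2 = -4)
-6273/a(-2) = -6273/(-4) = -6273*(-¼) = 6273/4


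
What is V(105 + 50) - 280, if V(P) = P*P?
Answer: 23745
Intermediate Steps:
V(P) = P²
V(105 + 50) - 280 = (105 + 50)² - 280 = 155² - 280 = 24025 - 280 = 23745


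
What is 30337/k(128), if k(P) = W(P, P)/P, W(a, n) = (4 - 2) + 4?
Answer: 1941568/3 ≈ 6.4719e+5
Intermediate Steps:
W(a, n) = 6 (W(a, n) = 2 + 4 = 6)
k(P) = 6/P
30337/k(128) = 30337/((6/128)) = 30337/((6*(1/128))) = 30337/(3/64) = 30337*(64/3) = 1941568/3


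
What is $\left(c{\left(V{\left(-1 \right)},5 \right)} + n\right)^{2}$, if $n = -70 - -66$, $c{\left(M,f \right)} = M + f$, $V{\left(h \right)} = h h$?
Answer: $4$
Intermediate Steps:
$V{\left(h \right)} = h^{2}$
$n = -4$ ($n = -70 + 66 = -4$)
$\left(c{\left(V{\left(-1 \right)},5 \right)} + n\right)^{2} = \left(\left(\left(-1\right)^{2} + 5\right) - 4\right)^{2} = \left(\left(1 + 5\right) - 4\right)^{2} = \left(6 - 4\right)^{2} = 2^{2} = 4$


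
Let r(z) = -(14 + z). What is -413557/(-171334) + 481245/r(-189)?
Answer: 16505200661/5996690 ≈ 2752.4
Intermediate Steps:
r(z) = -14 - z
-413557/(-171334) + 481245/r(-189) = -413557/(-171334) + 481245/(-14 - 1*(-189)) = -413557*(-1/171334) + 481245/(-14 + 189) = 413557/171334 + 481245/175 = 413557/171334 + 481245*(1/175) = 413557/171334 + 96249/35 = 16505200661/5996690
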